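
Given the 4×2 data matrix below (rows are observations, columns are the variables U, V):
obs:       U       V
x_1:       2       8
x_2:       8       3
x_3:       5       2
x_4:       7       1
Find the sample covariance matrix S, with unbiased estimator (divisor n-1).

Step 1 — column means:
  mean(U) = (2 + 8 + 5 + 7) / 4 = 22/4 = 5.5
  mean(V) = (8 + 3 + 2 + 1) / 4 = 14/4 = 3.5

Step 2 — sample covariance S[i,j] = (1/(n-1)) · Σ_k (x_{k,i} - mean_i) · (x_{k,j} - mean_j), with n-1 = 3.
  S[U,U] = ((-3.5)·(-3.5) + (2.5)·(2.5) + (-0.5)·(-0.5) + (1.5)·(1.5)) / 3 = 21/3 = 7
  S[U,V] = ((-3.5)·(4.5) + (2.5)·(-0.5) + (-0.5)·(-1.5) + (1.5)·(-2.5)) / 3 = -20/3 = -6.6667
  S[V,V] = ((4.5)·(4.5) + (-0.5)·(-0.5) + (-1.5)·(-1.5) + (-2.5)·(-2.5)) / 3 = 29/3 = 9.6667

S is symmetric (S[j,i] = S[i,j]). Assembling:

S = [[7, -6.6667],
 [-6.6667, 9.6667]]


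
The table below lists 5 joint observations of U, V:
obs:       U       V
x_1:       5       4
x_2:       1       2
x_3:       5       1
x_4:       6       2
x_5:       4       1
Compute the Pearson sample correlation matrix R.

Step 1 — column means:
  mean(U) = (5 + 1 + 5 + 6 + 4) / 5 = 21/5 = 4.2
  mean(V) = (4 + 2 + 1 + 2 + 1) / 5 = 10/5 = 2

Step 2 — sample variances and covariances s[i,j] = (1/(n-1)) · Σ_k (x_{k,i} - mean_i) · (x_{k,j} - mean_j), with n-1 = 4:
  s[U,U] = ((0.8)·(0.8) + (-3.2)·(-3.2) + (0.8)·(0.8) + (1.8)·(1.8) + (-0.2)·(-0.2)) / 4 = 14.8/4 = 3.7
  s[U,V] = ((0.8)·(2) + (-3.2)·(0) + (0.8)·(-1) + (1.8)·(0) + (-0.2)·(-1)) / 4 = 1/4 = 0.25
  s[V,V] = ((2)·(2) + (0)·(0) + (-1)·(-1) + (0)·(0) + (-1)·(-1)) / 4 = 6/4 = 1.5
  Sample standard deviations s_i = √(s[i,i]):
  s(U) = √(3.7) = 1.9235
  s(V) = √(1.5) = 1.2247

Step 3 — r_{ij} = s_{ij} / (s_i · s_j):
  r[U,U] = 1 (diagonal).
  r[U,V] = 0.25 / (1.9235 · 1.2247) = 0.25 / 2.3558 = 0.1061
  r[V,V] = 1 (diagonal).

R is symmetric with unit diagonal. Assembling:

R = [[1, 0.1061],
 [0.1061, 1]]


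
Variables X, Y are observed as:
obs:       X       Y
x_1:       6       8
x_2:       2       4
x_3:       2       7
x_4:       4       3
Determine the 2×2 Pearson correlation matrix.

Step 1 — column means:
  mean(X) = (6 + 2 + 2 + 4) / 4 = 14/4 = 3.5
  mean(Y) = (8 + 4 + 7 + 3) / 4 = 22/4 = 5.5

Step 2 — sample variances and covariances s[i,j] = (1/(n-1)) · Σ_k (x_{k,i} - mean_i) · (x_{k,j} - mean_j), with n-1 = 3:
  s[X,X] = ((2.5)·(2.5) + (-1.5)·(-1.5) + (-1.5)·(-1.5) + (0.5)·(0.5)) / 3 = 11/3 = 3.6667
  s[X,Y] = ((2.5)·(2.5) + (-1.5)·(-1.5) + (-1.5)·(1.5) + (0.5)·(-2.5)) / 3 = 5/3 = 1.6667
  s[Y,Y] = ((2.5)·(2.5) + (-1.5)·(-1.5) + (1.5)·(1.5) + (-2.5)·(-2.5)) / 3 = 17/3 = 5.6667
  Sample standard deviations s_i = √(s[i,i]):
  s(X) = √(3.6667) = 1.9149
  s(Y) = √(5.6667) = 2.3805

Step 3 — r_{ij} = s_{ij} / (s_i · s_j):
  r[X,X] = 1 (diagonal).
  r[X,Y] = 1.6667 / (1.9149 · 2.3805) = 1.6667 / 4.5583 = 0.3656
  r[Y,Y] = 1 (diagonal).

R is symmetric with unit diagonal. Assembling:

R = [[1, 0.3656],
 [0.3656, 1]]


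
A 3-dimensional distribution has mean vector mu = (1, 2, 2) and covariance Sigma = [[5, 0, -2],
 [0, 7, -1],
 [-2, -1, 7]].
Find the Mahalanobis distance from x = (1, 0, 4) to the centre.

Step 1 — centre the observation: (x - mu) = (0, -2, 2).

Step 2 — invert Sigma (cofactor / det for 3×3, or solve directly):
  Sigma^{-1} = [[0.2264, 0.0094, 0.066],
 [0.0094, 0.1462, 0.0236],
 [0.066, 0.0236, 0.1651]].

Step 3 — form the quadratic (x - mu)^T · Sigma^{-1} · (x - mu):
  Sigma^{-1} · (x - mu) = (0.1132, -0.2453, 0.283).
  (x - mu)^T · [Sigma^{-1} · (x - mu)] = (0)·(0.1132) + (-2)·(-0.2453) + (2)·(0.283) = 1.0566.

Step 4 — take square root: d = √(1.0566) ≈ 1.0279.

d(x, mu) = √(1.0566) ≈ 1.0279


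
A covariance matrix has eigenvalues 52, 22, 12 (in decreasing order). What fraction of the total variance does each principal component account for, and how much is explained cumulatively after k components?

Step 1 — total variance = trace(Sigma) = Σ λ_i = 52 + 22 + 12 = 86.

Step 2 — fraction explained by component i = λ_i / Σ λ:
  PC1: 52/86 = 0.6047
  PC2: 22/86 = 0.2558
  PC3: 12/86 = 0.1395

Step 3 — cumulative fraction after k components = (λ_1 + ... + λ_k) / Σ λ:
  k = 1: 52/86 = 0.6047
  k = 2: (52 + 22)/86 = 74/86 = 0.8605
  k = 3: (52 + 22 + 12)/86 = 86/86 = 1

Summary (fraction, with percent):

explained: PC1 0.6047 (60.47%), PC2 0.2558 (25.58%), PC3 0.1395 (13.95%);  cumulative: 0.6047, 0.8605, 1


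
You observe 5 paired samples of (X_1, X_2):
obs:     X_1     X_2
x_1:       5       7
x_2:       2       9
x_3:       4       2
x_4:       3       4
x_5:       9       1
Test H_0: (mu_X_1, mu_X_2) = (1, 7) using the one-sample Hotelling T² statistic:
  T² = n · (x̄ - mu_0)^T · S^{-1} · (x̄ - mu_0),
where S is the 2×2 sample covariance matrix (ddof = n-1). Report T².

Step 1 — sample mean vector:
  mean(X_1) = (5 + 2 + 4 + 3 + 9) / 5 = 23/5 = 4.6
  mean(X_2) = (7 + 9 + 2 + 4 + 1) / 5 = 23/5 = 4.6
  x̄ = (4.6, 4.6),  deviation x̄ - mu_0 = (4.6, 4.6) - (1, 7) = (3.6, -2.4).

Step 2 — sample covariance matrix, S[i,j] = (1/(n-1)) · Σ_k (x_{k,i} - mean_i) · (x_{k,j} - mean_j), divisor n-1 = 4:
  S[X_1,X_1] = ((0.4)·(0.4) + (-2.6)·(-2.6) + (-0.6)·(-0.6) + (-1.6)·(-1.6) + (4.4)·(4.4)) / 4 = 29.2/4 = 7.3
  S[X_1,X_2] = ((0.4)·(2.4) + (-2.6)·(4.4) + (-0.6)·(-2.6) + (-1.6)·(-0.6) + (4.4)·(-3.6)) / 4 = -23.8/4 = -5.95
  S[X_2,X_2] = ((2.4)·(2.4) + (4.4)·(4.4) + (-2.6)·(-2.6) + (-0.6)·(-0.6) + (-3.6)·(-3.6)) / 4 = 45.2/4 = 11.3
  S = [[7.3, -5.95],
 [-5.95, 11.3]].

Step 3 — invert S. det(S) = 7.3·11.3 - (-5.95)² = 47.0875.
  S^{-1} = (1/det) · [[d, -b], [-b, a]] = [[0.24, 0.1264],
 [0.1264, 0.155]].

Step 4 — quadratic form (x̄ - mu_0)^T · S^{-1} · (x̄ - mu_0):
  S^{-1} · (x̄ - mu_0) = (0.5607, 0.0828),
  (x̄ - mu_0)^T · [...] = (3.6)·(0.5607) + (-2.4)·(0.0828) = 1.8196.

Step 5 — scale by n: T² = 5 · 1.8196 = 9.098.

T² ≈ 9.098


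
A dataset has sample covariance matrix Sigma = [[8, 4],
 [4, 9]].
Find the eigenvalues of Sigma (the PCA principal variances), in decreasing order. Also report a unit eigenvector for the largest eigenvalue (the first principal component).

Step 1 — characteristic polynomial of 2×2 Sigma:
  det(Sigma - λI) = λ² - trace · λ + det = 0.
  trace = 8 + 9 = 17, det = 8·9 - (4)² = 56.
Step 2 — discriminant:
  Δ = trace² - 4·det = 289 - 224 = 65.
Step 3 — eigenvalues:
  λ = (trace ± √Δ)/2 = (17 ± 8.0623)/2,
  λ_1 = 12.5311,  λ_2 = 4.4689.

Step 4 — unit eigenvector for λ_1: solve (Sigma - λ_1 I)v = 0. First row:
  (8 - 12.5311)·v_x + (4)·v_y = 0, i.e. (-4.5311)·v_x + (4)·v_y = 0,
  so v ∝ (b, λ_1 - a) = (4, 4.5311) = u.
  ||u|| = √((4)² + (4.5311)²) = √(36.5311) ≈ 6.0441,
  v_1 = u/||u|| ≈ (0.6618, 0.7497) (||v_1|| = 1).

λ_1 = 12.5311,  λ_2 = 4.4689;  v_1 ≈ (0.6618, 0.7497)


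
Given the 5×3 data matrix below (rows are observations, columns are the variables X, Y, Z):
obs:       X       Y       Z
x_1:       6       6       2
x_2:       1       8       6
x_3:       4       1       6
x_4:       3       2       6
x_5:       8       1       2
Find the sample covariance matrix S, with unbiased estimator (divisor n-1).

Step 1 — column means:
  mean(X) = (6 + 1 + 4 + 3 + 8) / 5 = 22/5 = 4.4
  mean(Y) = (6 + 8 + 1 + 2 + 1) / 5 = 18/5 = 3.6
  mean(Z) = (2 + 6 + 6 + 6 + 2) / 5 = 22/5 = 4.4

Step 2 — sample covariance S[i,j] = (1/(n-1)) · Σ_k (x_{k,i} - mean_i) · (x_{k,j} - mean_j), with n-1 = 4.
  S[X,X] = ((1.6)·(1.6) + (-3.4)·(-3.4) + (-0.4)·(-0.4) + (-1.4)·(-1.4) + (3.6)·(3.6)) / 4 = 29.2/4 = 7.3
  S[X,Y] = ((1.6)·(2.4) + (-3.4)·(4.4) + (-0.4)·(-2.6) + (-1.4)·(-1.6) + (3.6)·(-2.6)) / 4 = -17.2/4 = -4.3
  S[X,Z] = ((1.6)·(-2.4) + (-3.4)·(1.6) + (-0.4)·(1.6) + (-1.4)·(1.6) + (3.6)·(-2.4)) / 4 = -20.8/4 = -5.2
  S[Y,Y] = ((2.4)·(2.4) + (4.4)·(4.4) + (-2.6)·(-2.6) + (-1.6)·(-1.6) + (-2.6)·(-2.6)) / 4 = 41.2/4 = 10.3
  S[Y,Z] = ((2.4)·(-2.4) + (4.4)·(1.6) + (-2.6)·(1.6) + (-1.6)·(1.6) + (-2.6)·(-2.4)) / 4 = 0.8/4 = 0.2
  S[Z,Z] = ((-2.4)·(-2.4) + (1.6)·(1.6) + (1.6)·(1.6) + (1.6)·(1.6) + (-2.4)·(-2.4)) / 4 = 19.2/4 = 4.8

S is symmetric (S[j,i] = S[i,j]). Assembling:

S = [[7.3, -4.3, -5.2],
 [-4.3, 10.3, 0.2],
 [-5.2, 0.2, 4.8]]


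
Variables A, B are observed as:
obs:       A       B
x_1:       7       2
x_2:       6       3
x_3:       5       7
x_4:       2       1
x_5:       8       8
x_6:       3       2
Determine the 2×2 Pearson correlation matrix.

Step 1 — column means:
  mean(A) = (7 + 6 + 5 + 2 + 8 + 3) / 6 = 31/6 = 5.1667
  mean(B) = (2 + 3 + 7 + 1 + 8 + 2) / 6 = 23/6 = 3.8333

Step 2 — sample variances and covariances s[i,j] = (1/(n-1)) · Σ_k (x_{k,i} - mean_i) · (x_{k,j} - mean_j), with n-1 = 5:
  s[A,A] = ((1.8333)·(1.8333) + (0.8333)·(0.8333) + (-0.1667)·(-0.1667) + (-3.1667)·(-3.1667) + (2.8333)·(2.8333) + (-2.1667)·(-2.1667)) / 5 = 26.8333/5 = 5.3667
  s[A,B] = ((1.8333)·(-1.8333) + (0.8333)·(-0.8333) + (-0.1667)·(3.1667) + (-3.1667)·(-2.8333) + (2.8333)·(4.1667) + (-2.1667)·(-1.8333)) / 5 = 20.1667/5 = 4.0333
  s[B,B] = ((-1.8333)·(-1.8333) + (-0.8333)·(-0.8333) + (3.1667)·(3.1667) + (-2.8333)·(-2.8333) + (4.1667)·(4.1667) + (-1.8333)·(-1.8333)) / 5 = 42.8333/5 = 8.5667
  Sample standard deviations s_i = √(s[i,i]):
  s(A) = √(5.3667) = 2.3166
  s(B) = √(8.5667) = 2.9269

Step 3 — r_{ij} = s_{ij} / (s_i · s_j):
  r[A,A] = 1 (diagonal).
  r[A,B] = 4.0333 / (2.3166 · 2.9269) = 4.0333 / 6.7804 = 0.5948
  r[B,B] = 1 (diagonal).

R is symmetric with unit diagonal. Assembling:

R = [[1, 0.5948],
 [0.5948, 1]]


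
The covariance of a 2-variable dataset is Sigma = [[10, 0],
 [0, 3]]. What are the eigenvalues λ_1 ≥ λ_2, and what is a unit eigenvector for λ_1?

Step 1 — characteristic polynomial of 2×2 Sigma:
  det(Sigma - λI) = λ² - trace · λ + det = 0.
  trace = 10 + 3 = 13, det = 10·3 - (0)² = 30.
Step 2 — discriminant:
  Δ = trace² - 4·det = 169 - 120 = 49.
Step 3 — eigenvalues:
  λ = (trace ± √Δ)/2 = (13 ± 7)/2,
  λ_1 = 10,  λ_2 = 3.

Step 4 — unit eigenvector for λ_1: Sigma is diagonal, so its eigenvectors are the coordinate axes. λ_1 = 10 is the diagonal entry on the first coordinate axis, hence
  v_1 = (1, 0) (||v_1|| = 1).

λ_1 = 10,  λ_2 = 3;  v_1 ≈ (1, 0)


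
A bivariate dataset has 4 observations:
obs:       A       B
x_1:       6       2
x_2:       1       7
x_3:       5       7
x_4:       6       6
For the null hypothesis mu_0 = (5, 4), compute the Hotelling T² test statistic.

Step 1 — sample mean vector:
  mean(A) = (6 + 1 + 5 + 6) / 4 = 18/4 = 4.5
  mean(B) = (2 + 7 + 7 + 6) / 4 = 22/4 = 5.5
  x̄ = (4.5, 5.5),  deviation x̄ - mu_0 = (4.5, 5.5) - (5, 4) = (-0.5, 1.5).

Step 2 — sample covariance matrix, S[i,j] = (1/(n-1)) · Σ_k (x_{k,i} - mean_i) · (x_{k,j} - mean_j), divisor n-1 = 3:
  S[A,A] = ((1.5)·(1.5) + (-3.5)·(-3.5) + (0.5)·(0.5) + (1.5)·(1.5)) / 3 = 17/3 = 5.6667
  S[A,B] = ((1.5)·(-3.5) + (-3.5)·(1.5) + (0.5)·(1.5) + (1.5)·(0.5)) / 3 = -9/3 = -3
  S[B,B] = ((-3.5)·(-3.5) + (1.5)·(1.5) + (1.5)·(1.5) + (0.5)·(0.5)) / 3 = 17/3 = 5.6667
  S = [[5.6667, -3],
 [-3, 5.6667]].

Step 3 — invert S. det(S) = 5.6667·5.6667 - (-3)² = 23.1111.
  S^{-1} = (1/det) · [[d, -b], [-b, a]] = [[0.2452, 0.1298],
 [0.1298, 0.2452]].

Step 4 — quadratic form (x̄ - mu_0)^T · S^{-1} · (x̄ - mu_0):
  S^{-1} · (x̄ - mu_0) = (0.0721, 0.3029),
  (x̄ - mu_0)^T · [...] = (-0.5)·(0.0721) + (1.5)·(0.3029) = 0.4183.

Step 5 — scale by n: T² = 4 · 0.4183 = 1.6731.

T² ≈ 1.6731


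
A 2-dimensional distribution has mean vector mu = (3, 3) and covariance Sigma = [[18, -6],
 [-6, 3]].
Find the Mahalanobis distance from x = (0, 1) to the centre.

Step 1 — centre the observation: (x - mu) = (-3, -2).

Step 2 — invert Sigma. det(Sigma) = 18·3 - (-6)² = 18.
  Sigma^{-1} = (1/det) · [[d, -b], [-b, a]] = [[0.1667, 0.3333],
 [0.3333, 1]].

Step 3 — form the quadratic (x - mu)^T · Sigma^{-1} · (x - mu):
  Sigma^{-1} · (x - mu) = (-1.1667, -3).
  (x - mu)^T · [Sigma^{-1} · (x - mu)] = (-3)·(-1.1667) + (-2)·(-3) = 9.5.

Step 4 — take square root: d = √(9.5) ≈ 3.0822.

d(x, mu) = √(9.5) ≈ 3.0822


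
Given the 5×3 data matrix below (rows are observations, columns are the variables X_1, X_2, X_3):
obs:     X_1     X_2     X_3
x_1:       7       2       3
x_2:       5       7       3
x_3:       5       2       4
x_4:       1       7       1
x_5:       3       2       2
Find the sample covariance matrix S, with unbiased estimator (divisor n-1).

Step 1 — column means:
  mean(X_1) = (7 + 5 + 5 + 1 + 3) / 5 = 21/5 = 4.2
  mean(X_2) = (2 + 7 + 2 + 7 + 2) / 5 = 20/5 = 4
  mean(X_3) = (3 + 3 + 4 + 1 + 2) / 5 = 13/5 = 2.6

Step 2 — sample covariance S[i,j] = (1/(n-1)) · Σ_k (x_{k,i} - mean_i) · (x_{k,j} - mean_j), with n-1 = 4.
  S[X_1,X_1] = ((2.8)·(2.8) + (0.8)·(0.8) + (0.8)·(0.8) + (-3.2)·(-3.2) + (-1.2)·(-1.2)) / 4 = 20.8/4 = 5.2
  S[X_1,X_2] = ((2.8)·(-2) + (0.8)·(3) + (0.8)·(-2) + (-3.2)·(3) + (-1.2)·(-2)) / 4 = -12/4 = -3
  S[X_1,X_3] = ((2.8)·(0.4) + (0.8)·(0.4) + (0.8)·(1.4) + (-3.2)·(-1.6) + (-1.2)·(-0.6)) / 4 = 8.4/4 = 2.1
  S[X_2,X_2] = ((-2)·(-2) + (3)·(3) + (-2)·(-2) + (3)·(3) + (-2)·(-2)) / 4 = 30/4 = 7.5
  S[X_2,X_3] = ((-2)·(0.4) + (3)·(0.4) + (-2)·(1.4) + (3)·(-1.6) + (-2)·(-0.6)) / 4 = -6/4 = -1.5
  S[X_3,X_3] = ((0.4)·(0.4) + (0.4)·(0.4) + (1.4)·(1.4) + (-1.6)·(-1.6) + (-0.6)·(-0.6)) / 4 = 5.2/4 = 1.3

S is symmetric (S[j,i] = S[i,j]). Assembling:

S = [[5.2, -3, 2.1],
 [-3, 7.5, -1.5],
 [2.1, -1.5, 1.3]]


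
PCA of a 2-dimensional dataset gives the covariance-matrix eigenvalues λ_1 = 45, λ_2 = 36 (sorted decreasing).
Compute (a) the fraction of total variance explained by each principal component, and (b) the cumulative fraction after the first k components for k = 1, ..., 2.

Step 1 — total variance = trace(Sigma) = Σ λ_i = 45 + 36 = 81.

Step 2 — fraction explained by component i = λ_i / Σ λ:
  PC1: 45/81 = 0.5556
  PC2: 36/81 = 0.4444

Step 3 — cumulative fraction after k components = (λ_1 + ... + λ_k) / Σ λ:
  k = 1: 45/81 = 0.5556
  k = 2: (45 + 36)/81 = 81/81 = 1

Summary (fraction, with percent):

explained: PC1 0.5556 (55.56%), PC2 0.4444 (44.44%);  cumulative: 0.5556, 1


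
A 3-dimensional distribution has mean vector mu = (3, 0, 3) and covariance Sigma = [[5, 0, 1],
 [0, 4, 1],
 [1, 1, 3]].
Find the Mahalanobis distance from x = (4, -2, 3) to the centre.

Step 1 — centre the observation: (x - mu) = (1, -2, 0).

Step 2 — invert Sigma (cofactor / det for 3×3, or solve directly):
  Sigma^{-1} = [[0.2157, 0.0196, -0.0784],
 [0.0196, 0.2745, -0.098],
 [-0.0784, -0.098, 0.3922]].

Step 3 — form the quadratic (x - mu)^T · Sigma^{-1} · (x - mu):
  Sigma^{-1} · (x - mu) = (0.1765, -0.5294, 0.1176).
  (x - mu)^T · [Sigma^{-1} · (x - mu)] = (1)·(0.1765) + (-2)·(-0.5294) + (0)·(0.1176) = 1.2353.

Step 4 — take square root: d = √(1.2353) ≈ 1.1114.

d(x, mu) = √(1.2353) ≈ 1.1114


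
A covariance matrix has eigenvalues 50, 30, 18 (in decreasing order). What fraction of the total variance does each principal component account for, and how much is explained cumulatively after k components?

Step 1 — total variance = trace(Sigma) = Σ λ_i = 50 + 30 + 18 = 98.

Step 2 — fraction explained by component i = λ_i / Σ λ:
  PC1: 50/98 = 0.5102
  PC2: 30/98 = 0.3061
  PC3: 18/98 = 0.1837

Step 3 — cumulative fraction after k components = (λ_1 + ... + λ_k) / Σ λ:
  k = 1: 50/98 = 0.5102
  k = 2: (50 + 30)/98 = 80/98 = 0.8163
  k = 3: (50 + 30 + 18)/98 = 98/98 = 1

Summary (fraction, with percent):

explained: PC1 0.5102 (51.02%), PC2 0.3061 (30.61%), PC3 0.1837 (18.37%);  cumulative: 0.5102, 0.8163, 1


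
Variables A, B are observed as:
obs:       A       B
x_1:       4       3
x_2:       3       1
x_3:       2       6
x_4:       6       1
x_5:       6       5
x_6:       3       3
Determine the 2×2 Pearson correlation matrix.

Step 1 — column means:
  mean(A) = (4 + 3 + 2 + 6 + 6 + 3) / 6 = 24/6 = 4
  mean(B) = (3 + 1 + 6 + 1 + 5 + 3) / 6 = 19/6 = 3.1667

Step 2 — sample variances and covariances s[i,j] = (1/(n-1)) · Σ_k (x_{k,i} - mean_i) · (x_{k,j} - mean_j), with n-1 = 5:
  s[A,A] = ((0)·(0) + (-1)·(-1) + (-2)·(-2) + (2)·(2) + (2)·(2) + (-1)·(-1)) / 5 = 14/5 = 2.8
  s[A,B] = ((0)·(-0.1667) + (-1)·(-2.1667) + (-2)·(2.8333) + (2)·(-2.1667) + (2)·(1.8333) + (-1)·(-0.1667)) / 5 = -4/5 = -0.8
  s[B,B] = ((-0.1667)·(-0.1667) + (-2.1667)·(-2.1667) + (2.8333)·(2.8333) + (-2.1667)·(-2.1667) + (1.8333)·(1.8333) + (-0.1667)·(-0.1667)) / 5 = 20.8333/5 = 4.1667
  Sample standard deviations s_i = √(s[i,i]):
  s(A) = √(2.8) = 1.6733
  s(B) = √(4.1667) = 2.0412

Step 3 — r_{ij} = s_{ij} / (s_i · s_j):
  r[A,A] = 1 (diagonal).
  r[A,B] = -0.8 / (1.6733 · 2.0412) = -0.8 / 3.4157 = -0.2342
  r[B,B] = 1 (diagonal).

R is symmetric with unit diagonal. Assembling:

R = [[1, -0.2342],
 [-0.2342, 1]]


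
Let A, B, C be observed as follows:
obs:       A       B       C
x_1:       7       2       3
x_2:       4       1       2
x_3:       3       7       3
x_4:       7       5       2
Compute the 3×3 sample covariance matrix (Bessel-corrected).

Step 1 — column means:
  mean(A) = (7 + 4 + 3 + 7) / 4 = 21/4 = 5.25
  mean(B) = (2 + 1 + 7 + 5) / 4 = 15/4 = 3.75
  mean(C) = (3 + 2 + 3 + 2) / 4 = 10/4 = 2.5

Step 2 — sample covariance S[i,j] = (1/(n-1)) · Σ_k (x_{k,i} - mean_i) · (x_{k,j} - mean_j), with n-1 = 3.
  S[A,A] = ((1.75)·(1.75) + (-1.25)·(-1.25) + (-2.25)·(-2.25) + (1.75)·(1.75)) / 3 = 12.75/3 = 4.25
  S[A,B] = ((1.75)·(-1.75) + (-1.25)·(-2.75) + (-2.25)·(3.25) + (1.75)·(1.25)) / 3 = -4.75/3 = -1.5833
  S[A,C] = ((1.75)·(0.5) + (-1.25)·(-0.5) + (-2.25)·(0.5) + (1.75)·(-0.5)) / 3 = -0.5/3 = -0.1667
  S[B,B] = ((-1.75)·(-1.75) + (-2.75)·(-2.75) + (3.25)·(3.25) + (1.25)·(1.25)) / 3 = 22.75/3 = 7.5833
  S[B,C] = ((-1.75)·(0.5) + (-2.75)·(-0.5) + (3.25)·(0.5) + (1.25)·(-0.5)) / 3 = 1.5/3 = 0.5
  S[C,C] = ((0.5)·(0.5) + (-0.5)·(-0.5) + (0.5)·(0.5) + (-0.5)·(-0.5)) / 3 = 1/3 = 0.3333

S is symmetric (S[j,i] = S[i,j]). Assembling:

S = [[4.25, -1.5833, -0.1667],
 [-1.5833, 7.5833, 0.5],
 [-0.1667, 0.5, 0.3333]]


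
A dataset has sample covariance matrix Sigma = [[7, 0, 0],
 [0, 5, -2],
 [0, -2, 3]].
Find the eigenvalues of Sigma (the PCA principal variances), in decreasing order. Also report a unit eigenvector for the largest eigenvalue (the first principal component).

Step 1 — characteristic polynomial p(λ) = det(λI - Sigma) = λ³ - tr·λ² + c_1·λ - det, where tr = trace, c_1 = sum of the principal 2×2 minors, det = det(Sigma):
  tr = 7 + 5 + 3 = 15,
  c_1 = (7·5 - (0)²) + (7·3 - (0)²) + (5·3 - (-2)²) = 35 + 21 + 11 = 67,
  det = 7·(5·3 - (-2)²) - (0)·((0)·3 - (-2)·(0)) + (0)·((0)·(-2) - 5·(0)) = 7·(11) - (0)·(0) + (0)·(0) = 77.
  So p(λ) = λ³ - 15λ² + 67λ - 77.
Step 2 — look for an integer root (rational root theorem: any rational root is an integer divisor of 77). Testing λ = 7:
  p(7) = 343 - 735 + 469 - 77 = 0  ✓
  Dividing out (λ - 7): p(λ) = (λ - 7)(λ² - 8λ + 11).
Step 3 — remaining eigenvalues from the quadratic λ² - 8λ + 11 = 0:
  Δ = 8² - 4·11 = 64 - 44 = 20,  λ = (8 ± √20)/2 = (8 ± 4.4721)/2 ≈ 6.2361 or 1.7639.
  Sorted: λ_1 = 7,  λ_2 = 6.2361,  λ_3 = 1.7639  (check: sum = 15 = tr ✓).

Step 4 — unit eigenvector for λ_1 = 7: v spans the null space of (Sigma - λ_1 I), whose rows are
  r_1 = (0, 0, 0),  r_2 = (0, -2, -2),  r_3 = (0, -2, -4).
  v is orthogonal to every row, so take v ∝ r_2 × r_3 = ((-2)·(-4) - (-2)·(-2), (-2)·(0) - (0)·(-4), (0)·(-2) - (-2)·(0)) = (4, 0, 0).
  Rescale (divide by 4): u = (1, 0, 0).
  ||u|| = √((1)² + (0)² + (0)²) = √(1) = 1,  v_1 = u/||u|| ≈ (1, 0, 0) (||v_1|| = 1).

λ_1 = 7,  λ_2 = 6.2361,  λ_3 = 1.7639;  v_1 ≈ (1, 0, 0)


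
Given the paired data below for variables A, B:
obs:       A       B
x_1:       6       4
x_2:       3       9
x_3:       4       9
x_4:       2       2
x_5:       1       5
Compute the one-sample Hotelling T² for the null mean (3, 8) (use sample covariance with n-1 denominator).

Step 1 — sample mean vector:
  mean(A) = (6 + 3 + 4 + 2 + 1) / 5 = 16/5 = 3.2
  mean(B) = (4 + 9 + 9 + 2 + 5) / 5 = 29/5 = 5.8
  x̄ = (3.2, 5.8),  deviation x̄ - mu_0 = (3.2, 5.8) - (3, 8) = (0.2, -2.2).

Step 2 — sample covariance matrix, S[i,j] = (1/(n-1)) · Σ_k (x_{k,i} - mean_i) · (x_{k,j} - mean_j), divisor n-1 = 4:
  S[A,A] = ((2.8)·(2.8) + (-0.2)·(-0.2) + (0.8)·(0.8) + (-1.2)·(-1.2) + (-2.2)·(-2.2)) / 4 = 14.8/4 = 3.7
  S[A,B] = ((2.8)·(-1.8) + (-0.2)·(3.2) + (0.8)·(3.2) + (-1.2)·(-3.8) + (-2.2)·(-0.8)) / 4 = 3.2/4 = 0.8
  S[B,B] = ((-1.8)·(-1.8) + (3.2)·(3.2) + (3.2)·(3.2) + (-3.8)·(-3.8) + (-0.8)·(-0.8)) / 4 = 38.8/4 = 9.7
  S = [[3.7, 0.8],
 [0.8, 9.7]].

Step 3 — invert S. det(S) = 3.7·9.7 - (0.8)² = 35.25.
  S^{-1} = (1/det) · [[d, -b], [-b, a]] = [[0.2752, -0.0227],
 [-0.0227, 0.105]].

Step 4 — quadratic form (x̄ - mu_0)^T · S^{-1} · (x̄ - mu_0):
  S^{-1} · (x̄ - mu_0) = (0.105, -0.2355),
  (x̄ - mu_0)^T · [...] = (0.2)·(0.105) + (-2.2)·(-0.2355) = 0.539.

Step 5 — scale by n: T² = 5 · 0.539 = 2.695.

T² ≈ 2.695


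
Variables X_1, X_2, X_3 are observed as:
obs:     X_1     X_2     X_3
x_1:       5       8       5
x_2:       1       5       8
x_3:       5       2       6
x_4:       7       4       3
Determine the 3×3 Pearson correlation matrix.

Step 1 — column means:
  mean(X_1) = (5 + 1 + 5 + 7) / 4 = 18/4 = 4.5
  mean(X_2) = (8 + 5 + 2 + 4) / 4 = 19/4 = 4.75
  mean(X_3) = (5 + 8 + 6 + 3) / 4 = 22/4 = 5.5

Step 2 — sample variances and covariances s[i,j] = (1/(n-1)) · Σ_k (x_{k,i} - mean_i) · (x_{k,j} - mean_j), with n-1 = 3:
  s[X_1,X_1] = ((0.5)·(0.5) + (-3.5)·(-3.5) + (0.5)·(0.5) + (2.5)·(2.5)) / 3 = 19/3 = 6.3333
  s[X_1,X_2] = ((0.5)·(3.25) + (-3.5)·(0.25) + (0.5)·(-2.75) + (2.5)·(-0.75)) / 3 = -2.5/3 = -0.8333
  s[X_1,X_3] = ((0.5)·(-0.5) + (-3.5)·(2.5) + (0.5)·(0.5) + (2.5)·(-2.5)) / 3 = -15/3 = -5
  s[X_2,X_2] = ((3.25)·(3.25) + (0.25)·(0.25) + (-2.75)·(-2.75) + (-0.75)·(-0.75)) / 3 = 18.75/3 = 6.25
  s[X_2,X_3] = ((3.25)·(-0.5) + (0.25)·(2.5) + (-2.75)·(0.5) + (-0.75)·(-2.5)) / 3 = -0.5/3 = -0.1667
  s[X_3,X_3] = ((-0.5)·(-0.5) + (2.5)·(2.5) + (0.5)·(0.5) + (-2.5)·(-2.5)) / 3 = 13/3 = 4.3333
  Sample standard deviations s_i = √(s[i,i]):
  s(X_1) = √(6.3333) = 2.5166
  s(X_2) = √(6.25) = 2.5
  s(X_3) = √(4.3333) = 2.0817

Step 3 — r_{ij} = s_{ij} / (s_i · s_j):
  r[X_1,X_1] = 1 (diagonal).
  r[X_1,X_2] = -0.8333 / (2.5166 · 2.5) = -0.8333 / 6.2915 = -0.1325
  r[X_1,X_3] = -5 / (2.5166 · 2.0817) = -5 / 5.2387 = -0.9544
  r[X_2,X_2] = 1 (diagonal).
  r[X_2,X_3] = -0.1667 / (2.5 · 2.0817) = -0.1667 / 5.2042 = -0.032
  r[X_3,X_3] = 1 (diagonal).

R is symmetric with unit diagonal. Assembling:

R = [[1, -0.1325, -0.9544],
 [-0.1325, 1, -0.032],
 [-0.9544, -0.032, 1]]


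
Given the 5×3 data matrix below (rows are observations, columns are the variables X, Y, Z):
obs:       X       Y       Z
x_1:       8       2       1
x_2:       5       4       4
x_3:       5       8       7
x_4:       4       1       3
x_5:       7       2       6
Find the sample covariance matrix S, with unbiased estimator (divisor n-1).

Step 1 — column means:
  mean(X) = (8 + 5 + 5 + 4 + 7) / 5 = 29/5 = 5.8
  mean(Y) = (2 + 4 + 8 + 1 + 2) / 5 = 17/5 = 3.4
  mean(Z) = (1 + 4 + 7 + 3 + 6) / 5 = 21/5 = 4.2

Step 2 — sample covariance S[i,j] = (1/(n-1)) · Σ_k (x_{k,i} - mean_i) · (x_{k,j} - mean_j), with n-1 = 4.
  S[X,X] = ((2.2)·(2.2) + (-0.8)·(-0.8) + (-0.8)·(-0.8) + (-1.8)·(-1.8) + (1.2)·(1.2)) / 4 = 10.8/4 = 2.7
  S[X,Y] = ((2.2)·(-1.4) + (-0.8)·(0.6) + (-0.8)·(4.6) + (-1.8)·(-2.4) + (1.2)·(-1.4)) / 4 = -4.6/4 = -1.15
  S[X,Z] = ((2.2)·(-3.2) + (-0.8)·(-0.2) + (-0.8)·(2.8) + (-1.8)·(-1.2) + (1.2)·(1.8)) / 4 = -4.8/4 = -1.2
  S[Y,Y] = ((-1.4)·(-1.4) + (0.6)·(0.6) + (4.6)·(4.6) + (-2.4)·(-2.4) + (-1.4)·(-1.4)) / 4 = 31.2/4 = 7.8
  S[Y,Z] = ((-1.4)·(-3.2) + (0.6)·(-0.2) + (4.6)·(2.8) + (-2.4)·(-1.2) + (-1.4)·(1.8)) / 4 = 17.6/4 = 4.4
  S[Z,Z] = ((-3.2)·(-3.2) + (-0.2)·(-0.2) + (2.8)·(2.8) + (-1.2)·(-1.2) + (1.8)·(1.8)) / 4 = 22.8/4 = 5.7

S is symmetric (S[j,i] = S[i,j]). Assembling:

S = [[2.7, -1.15, -1.2],
 [-1.15, 7.8, 4.4],
 [-1.2, 4.4, 5.7]]


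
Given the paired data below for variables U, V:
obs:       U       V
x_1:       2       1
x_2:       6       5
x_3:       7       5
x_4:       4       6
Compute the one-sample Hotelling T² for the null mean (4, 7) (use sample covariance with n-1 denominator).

Step 1 — sample mean vector:
  mean(U) = (2 + 6 + 7 + 4) / 4 = 19/4 = 4.75
  mean(V) = (1 + 5 + 5 + 6) / 4 = 17/4 = 4.25
  x̄ = (4.75, 4.25),  deviation x̄ - mu_0 = (4.75, 4.25) - (4, 7) = (0.75, -2.75).

Step 2 — sample covariance matrix, S[i,j] = (1/(n-1)) · Σ_k (x_{k,i} - mean_i) · (x_{k,j} - mean_j), divisor n-1 = 3:
  S[U,U] = ((-2.75)·(-2.75) + (1.25)·(1.25) + (2.25)·(2.25) + (-0.75)·(-0.75)) / 3 = 14.75/3 = 4.9167
  S[U,V] = ((-2.75)·(-3.25) + (1.25)·(0.75) + (2.25)·(0.75) + (-0.75)·(1.75)) / 3 = 10.25/3 = 3.4167
  S[V,V] = ((-3.25)·(-3.25) + (0.75)·(0.75) + (0.75)·(0.75) + (1.75)·(1.75)) / 3 = 14.75/3 = 4.9167
  S = [[4.9167, 3.4167],
 [3.4167, 4.9167]].

Step 3 — invert S. det(S) = 4.9167·4.9167 - (3.4167)² = 12.5.
  S^{-1} = (1/det) · [[d, -b], [-b, a]] = [[0.3933, -0.2733],
 [-0.2733, 0.3933]].

Step 4 — quadratic form (x̄ - mu_0)^T · S^{-1} · (x̄ - mu_0):
  S^{-1} · (x̄ - mu_0) = (1.0467, -1.2867),
  (x̄ - mu_0)^T · [...] = (0.75)·(1.0467) + (-2.75)·(-1.2867) = 4.3233.

Step 5 — scale by n: T² = 4 · 4.3233 = 17.2933.

T² ≈ 17.2933


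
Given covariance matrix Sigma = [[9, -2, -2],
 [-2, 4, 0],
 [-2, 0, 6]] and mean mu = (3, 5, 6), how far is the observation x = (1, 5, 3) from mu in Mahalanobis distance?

Step 1 — centre the observation: (x - mu) = (-2, 0, -3).

Step 2 — invert Sigma (cofactor / det for 3×3, or solve directly):
  Sigma^{-1} = [[0.1364, 0.0682, 0.0455],
 [0.0682, 0.2841, 0.0227],
 [0.0455, 0.0227, 0.1818]].

Step 3 — form the quadratic (x - mu)^T · Sigma^{-1} · (x - mu):
  Sigma^{-1} · (x - mu) = (-0.4091, -0.2045, -0.6364).
  (x - mu)^T · [Sigma^{-1} · (x - mu)] = (-2)·(-0.4091) + (0)·(-0.2045) + (-3)·(-0.6364) = 2.7273.

Step 4 — take square root: d = √(2.7273) ≈ 1.6514.

d(x, mu) = √(2.7273) ≈ 1.6514


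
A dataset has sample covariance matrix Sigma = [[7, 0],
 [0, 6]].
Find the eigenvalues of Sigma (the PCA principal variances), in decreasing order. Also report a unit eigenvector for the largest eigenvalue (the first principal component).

Step 1 — characteristic polynomial of 2×2 Sigma:
  det(Sigma - λI) = λ² - trace · λ + det = 0.
  trace = 7 + 6 = 13, det = 7·6 - (0)² = 42.
Step 2 — discriminant:
  Δ = trace² - 4·det = 169 - 168 = 1.
Step 3 — eigenvalues:
  λ = (trace ± √Δ)/2 = (13 ± 1)/2,
  λ_1 = 7,  λ_2 = 6.

Step 4 — unit eigenvector for λ_1: Sigma is diagonal, so its eigenvectors are the coordinate axes. λ_1 = 7 is the diagonal entry on the first coordinate axis, hence
  v_1 = (1, 0) (||v_1|| = 1).

λ_1 = 7,  λ_2 = 6;  v_1 ≈ (1, 0)


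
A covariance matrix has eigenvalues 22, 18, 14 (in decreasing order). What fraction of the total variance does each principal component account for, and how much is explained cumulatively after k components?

Step 1 — total variance = trace(Sigma) = Σ λ_i = 22 + 18 + 14 = 54.

Step 2 — fraction explained by component i = λ_i / Σ λ:
  PC1: 22/54 = 0.4074
  PC2: 18/54 = 0.3333
  PC3: 14/54 = 0.2593

Step 3 — cumulative fraction after k components = (λ_1 + ... + λ_k) / Σ λ:
  k = 1: 22/54 = 0.4074
  k = 2: (22 + 18)/54 = 40/54 = 0.7407
  k = 3: (22 + 18 + 14)/54 = 54/54 = 1

Summary (fraction, with percent):

explained: PC1 0.4074 (40.74%), PC2 0.3333 (33.33%), PC3 0.2593 (25.93%);  cumulative: 0.4074, 0.7407, 1


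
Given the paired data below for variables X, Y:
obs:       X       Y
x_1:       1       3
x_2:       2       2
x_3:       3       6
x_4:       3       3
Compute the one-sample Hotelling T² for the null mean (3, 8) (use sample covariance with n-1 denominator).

Step 1 — sample mean vector:
  mean(X) = (1 + 2 + 3 + 3) / 4 = 9/4 = 2.25
  mean(Y) = (3 + 2 + 6 + 3) / 4 = 14/4 = 3.5
  x̄ = (2.25, 3.5),  deviation x̄ - mu_0 = (2.25, 3.5) - (3, 8) = (-0.75, -4.5).

Step 2 — sample covariance matrix, S[i,j] = (1/(n-1)) · Σ_k (x_{k,i} - mean_i) · (x_{k,j} - mean_j), divisor n-1 = 3:
  S[X,X] = ((-1.25)·(-1.25) + (-0.25)·(-0.25) + (0.75)·(0.75) + (0.75)·(0.75)) / 3 = 2.75/3 = 0.9167
  S[X,Y] = ((-1.25)·(-0.5) + (-0.25)·(-1.5) + (0.75)·(2.5) + (0.75)·(-0.5)) / 3 = 2.5/3 = 0.8333
  S[Y,Y] = ((-0.5)·(-0.5) + (-1.5)·(-1.5) + (2.5)·(2.5) + (-0.5)·(-0.5)) / 3 = 9/3 = 3
  S = [[0.9167, 0.8333],
 [0.8333, 3]].

Step 3 — invert S. det(S) = 0.9167·3 - (0.8333)² = 2.0556.
  S^{-1} = (1/det) · [[d, -b], [-b, a]] = [[1.4595, -0.4054],
 [-0.4054, 0.4459]].

Step 4 — quadratic form (x̄ - mu_0)^T · S^{-1} · (x̄ - mu_0):
  S^{-1} · (x̄ - mu_0) = (0.7297, -1.7027),
  (x̄ - mu_0)^T · [...] = (-0.75)·(0.7297) + (-4.5)·(-1.7027) = 7.1149.

Step 5 — scale by n: T² = 4 · 7.1149 = 28.4595.

T² ≈ 28.4595


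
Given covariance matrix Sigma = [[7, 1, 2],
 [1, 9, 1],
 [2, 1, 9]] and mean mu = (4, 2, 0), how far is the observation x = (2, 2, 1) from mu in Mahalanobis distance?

Step 1 — centre the observation: (x - mu) = (-2, 0, 1).

Step 2 — invert Sigma (cofactor / det for 3×3, or solve directly):
  Sigma^{-1} = [[0.1541, -0.0135, -0.0328],
 [-0.0135, 0.1137, -0.0096],
 [-0.0328, -0.0096, 0.1195]].

Step 3 — form the quadratic (x - mu)^T · Sigma^{-1} · (x - mu):
  Sigma^{-1} · (x - mu) = (-0.341, 0.0173, 0.185).
  (x - mu)^T · [Sigma^{-1} · (x - mu)] = (-2)·(-0.341) + (0)·(0.0173) + (1)·(0.185) = 0.8671.

Step 4 — take square root: d = √(0.8671) ≈ 0.9312.

d(x, mu) = √(0.8671) ≈ 0.9312


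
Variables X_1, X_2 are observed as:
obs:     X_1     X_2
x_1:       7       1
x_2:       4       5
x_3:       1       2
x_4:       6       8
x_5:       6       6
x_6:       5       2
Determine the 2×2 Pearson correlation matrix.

Step 1 — column means:
  mean(X_1) = (7 + 4 + 1 + 6 + 6 + 5) / 6 = 29/6 = 4.8333
  mean(X_2) = (1 + 5 + 2 + 8 + 6 + 2) / 6 = 24/6 = 4

Step 2 — sample variances and covariances s[i,j] = (1/(n-1)) · Σ_k (x_{k,i} - mean_i) · (x_{k,j} - mean_j), with n-1 = 5:
  s[X_1,X_1] = ((2.1667)·(2.1667) + (-0.8333)·(-0.8333) + (-3.8333)·(-3.8333) + (1.1667)·(1.1667) + (1.1667)·(1.1667) + (0.1667)·(0.1667)) / 5 = 22.8333/5 = 4.5667
  s[X_1,X_2] = ((2.1667)·(-3) + (-0.8333)·(1) + (-3.8333)·(-2) + (1.1667)·(4) + (1.1667)·(2) + (0.1667)·(-2)) / 5 = 7/5 = 1.4
  s[X_2,X_2] = ((-3)·(-3) + (1)·(1) + (-2)·(-2) + (4)·(4) + (2)·(2) + (-2)·(-2)) / 5 = 38/5 = 7.6
  Sample standard deviations s_i = √(s[i,i]):
  s(X_1) = √(4.5667) = 2.137
  s(X_2) = √(7.6) = 2.7568

Step 3 — r_{ij} = s_{ij} / (s_i · s_j):
  r[X_1,X_1] = 1 (diagonal).
  r[X_1,X_2] = 1.4 / (2.137 · 2.7568) = 1.4 / 5.8912 = 0.2376
  r[X_2,X_2] = 1 (diagonal).

R is symmetric with unit diagonal. Assembling:

R = [[1, 0.2376],
 [0.2376, 1]]


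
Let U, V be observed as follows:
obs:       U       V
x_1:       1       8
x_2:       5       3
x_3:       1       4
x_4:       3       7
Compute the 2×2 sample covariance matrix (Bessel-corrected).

Step 1 — column means:
  mean(U) = (1 + 5 + 1 + 3) / 4 = 10/4 = 2.5
  mean(V) = (8 + 3 + 4 + 7) / 4 = 22/4 = 5.5

Step 2 — sample covariance S[i,j] = (1/(n-1)) · Σ_k (x_{k,i} - mean_i) · (x_{k,j} - mean_j), with n-1 = 3.
  S[U,U] = ((-1.5)·(-1.5) + (2.5)·(2.5) + (-1.5)·(-1.5) + (0.5)·(0.5)) / 3 = 11/3 = 3.6667
  S[U,V] = ((-1.5)·(2.5) + (2.5)·(-2.5) + (-1.5)·(-1.5) + (0.5)·(1.5)) / 3 = -7/3 = -2.3333
  S[V,V] = ((2.5)·(2.5) + (-2.5)·(-2.5) + (-1.5)·(-1.5) + (1.5)·(1.5)) / 3 = 17/3 = 5.6667

S is symmetric (S[j,i] = S[i,j]). Assembling:

S = [[3.6667, -2.3333],
 [-2.3333, 5.6667]]


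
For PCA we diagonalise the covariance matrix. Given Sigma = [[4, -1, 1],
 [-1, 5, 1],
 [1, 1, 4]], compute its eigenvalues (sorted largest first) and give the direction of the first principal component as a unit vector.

Step 1 — characteristic polynomial p(λ) = det(λI - Sigma) = λ³ - tr·λ² + c_1·λ - det, where tr = trace, c_1 = sum of the principal 2×2 minors, det = det(Sigma):
  tr = 4 + 5 + 4 = 13,
  c_1 = (4·5 - (-1)²) + (4·4 - (1)²) + (5·4 - (1)²) = 19 + 15 + 19 = 53,
  det = 4·(5·4 - (1)²) - (-1)·((-1)·4 - (1)·(1)) + (1)·((-1)·(1) - 5·(1)) = 4·(19) - (-1)·(-5) + (1)·(-6) = 65.
  So p(λ) = λ³ - 13λ² + 53λ - 65.
Step 2 — look for an integer root (rational root theorem: any rational root is an integer divisor of 65). Testing λ = 5:
  p(5) = 125 - 325 + 265 - 65 = 0  ✓
  Dividing out (λ - 5): p(λ) = (λ - 5)(λ² - 8λ + 13).
Step 3 — remaining eigenvalues from the quadratic λ² - 8λ + 13 = 0:
  Δ = 8² - 4·13 = 64 - 52 = 12,  λ = (8 ± √12)/2 = (8 ± 3.4641)/2 ≈ 5.7321 or 2.2679.
  Sorted: λ_1 = 5.7321,  λ_2 = 5,  λ_3 = 2.2679  (check: sum = 13 = tr ✓).

Step 4 — unit eigenvector for λ_1 ≈ 5.7321: v spans the null space of (Sigma - λ_1 I), whose rows are
  r_1 = (-1.7321, -1, 1),  r_2 = (-1, -0.7321, 1),  r_3 = (1, 1, -1.7321).
  v is orthogonal to every row, so take v ∝ r_1 × r_2 = ((-1)·(1) - (1)·(-0.7321), (1)·(-1) - (-1.7321)·(1), (-1.7321)·(-0.7321) - (-1)·(-1)) ≈ (-0.2679, 0.7321, 0.2679).
  Rescale (multiply by -1 so the first nonzero entry is positive): u = (0.2679, -0.7321, -0.2679).
  ||u|| = √((0.2679)² + (-0.7321)² + (-0.2679)²) = √(0.6795) ≈ 0.8243,  v_1 = u/||u|| ≈ (0.3251, -0.8881, -0.3251) (||v_1|| = 1).

λ_1 = 5.7321,  λ_2 = 5,  λ_3 = 2.2679;  v_1 ≈ (0.3251, -0.8881, -0.3251)


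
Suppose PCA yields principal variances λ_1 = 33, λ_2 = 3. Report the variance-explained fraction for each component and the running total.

Step 1 — total variance = trace(Sigma) = Σ λ_i = 33 + 3 = 36.

Step 2 — fraction explained by component i = λ_i / Σ λ:
  PC1: 33/36 = 0.9167
  PC2: 3/36 = 0.0833

Step 3 — cumulative fraction after k components = (λ_1 + ... + λ_k) / Σ λ:
  k = 1: 33/36 = 0.9167
  k = 2: (33 + 3)/36 = 36/36 = 1

Summary (fraction, with percent):

explained: PC1 0.9167 (91.67%), PC2 0.0833 (8.33%);  cumulative: 0.9167, 1


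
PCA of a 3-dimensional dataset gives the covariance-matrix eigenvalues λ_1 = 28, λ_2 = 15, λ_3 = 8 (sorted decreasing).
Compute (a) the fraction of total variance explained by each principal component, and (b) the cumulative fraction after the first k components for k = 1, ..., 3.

Step 1 — total variance = trace(Sigma) = Σ λ_i = 28 + 15 + 8 = 51.

Step 2 — fraction explained by component i = λ_i / Σ λ:
  PC1: 28/51 = 0.549
  PC2: 15/51 = 0.2941
  PC3: 8/51 = 0.1569

Step 3 — cumulative fraction after k components = (λ_1 + ... + λ_k) / Σ λ:
  k = 1: 28/51 = 0.549
  k = 2: (28 + 15)/51 = 43/51 = 0.8431
  k = 3: (28 + 15 + 8)/51 = 51/51 = 1

Summary (fraction, with percent):

explained: PC1 0.549 (54.9%), PC2 0.2941 (29.41%), PC3 0.1569 (15.69%);  cumulative: 0.549, 0.8431, 1


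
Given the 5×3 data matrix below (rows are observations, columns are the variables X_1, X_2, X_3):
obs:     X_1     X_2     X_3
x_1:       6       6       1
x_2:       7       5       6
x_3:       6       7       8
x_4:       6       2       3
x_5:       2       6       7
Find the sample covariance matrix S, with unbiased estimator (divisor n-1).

Step 1 — column means:
  mean(X_1) = (6 + 7 + 6 + 6 + 2) / 5 = 27/5 = 5.4
  mean(X_2) = (6 + 5 + 7 + 2 + 6) / 5 = 26/5 = 5.2
  mean(X_3) = (1 + 6 + 8 + 3 + 7) / 5 = 25/5 = 5

Step 2 — sample covariance S[i,j] = (1/(n-1)) · Σ_k (x_{k,i} - mean_i) · (x_{k,j} - mean_j), with n-1 = 4.
  S[X_1,X_1] = ((0.6)·(0.6) + (1.6)·(1.6) + (0.6)·(0.6) + (0.6)·(0.6) + (-3.4)·(-3.4)) / 4 = 15.2/4 = 3.8
  S[X_1,X_2] = ((0.6)·(0.8) + (1.6)·(-0.2) + (0.6)·(1.8) + (0.6)·(-3.2) + (-3.4)·(0.8)) / 4 = -3.4/4 = -0.85
  S[X_1,X_3] = ((0.6)·(-4) + (1.6)·(1) + (0.6)·(3) + (0.6)·(-2) + (-3.4)·(2)) / 4 = -7/4 = -1.75
  S[X_2,X_2] = ((0.8)·(0.8) + (-0.2)·(-0.2) + (1.8)·(1.8) + (-3.2)·(-3.2) + (0.8)·(0.8)) / 4 = 14.8/4 = 3.7
  S[X_2,X_3] = ((0.8)·(-4) + (-0.2)·(1) + (1.8)·(3) + (-3.2)·(-2) + (0.8)·(2)) / 4 = 10/4 = 2.5
  S[X_3,X_3] = ((-4)·(-4) + (1)·(1) + (3)·(3) + (-2)·(-2) + (2)·(2)) / 4 = 34/4 = 8.5

S is symmetric (S[j,i] = S[i,j]). Assembling:

S = [[3.8, -0.85, -1.75],
 [-0.85, 3.7, 2.5],
 [-1.75, 2.5, 8.5]]


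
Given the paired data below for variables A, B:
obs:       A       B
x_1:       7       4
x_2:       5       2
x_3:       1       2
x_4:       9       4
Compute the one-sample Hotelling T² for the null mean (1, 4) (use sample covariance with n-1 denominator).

Step 1 — sample mean vector:
  mean(A) = (7 + 5 + 1 + 9) / 4 = 22/4 = 5.5
  mean(B) = (4 + 2 + 2 + 4) / 4 = 12/4 = 3
  x̄ = (5.5, 3),  deviation x̄ - mu_0 = (5.5, 3) - (1, 4) = (4.5, -1).

Step 2 — sample covariance matrix, S[i,j] = (1/(n-1)) · Σ_k (x_{k,i} - mean_i) · (x_{k,j} - mean_j), divisor n-1 = 3:
  S[A,A] = ((1.5)·(1.5) + (-0.5)·(-0.5) + (-4.5)·(-4.5) + (3.5)·(3.5)) / 3 = 35/3 = 11.6667
  S[A,B] = ((1.5)·(1) + (-0.5)·(-1) + (-4.5)·(-1) + (3.5)·(1)) / 3 = 10/3 = 3.3333
  S[B,B] = ((1)·(1) + (-1)·(-1) + (-1)·(-1) + (1)·(1)) / 3 = 4/3 = 1.3333
  S = [[11.6667, 3.3333],
 [3.3333, 1.3333]].

Step 3 — invert S. det(S) = 11.6667·1.3333 - (3.3333)² = 4.4444.
  S^{-1} = (1/det) · [[d, -b], [-b, a]] = [[0.3, -0.75],
 [-0.75, 2.625]].

Step 4 — quadratic form (x̄ - mu_0)^T · S^{-1} · (x̄ - mu_0):
  S^{-1} · (x̄ - mu_0) = (2.1, -6),
  (x̄ - mu_0)^T · [...] = (4.5)·(2.1) + (-1)·(-6) = 15.45.

Step 5 — scale by n: T² = 4 · 15.45 = 61.8.

T² ≈ 61.8


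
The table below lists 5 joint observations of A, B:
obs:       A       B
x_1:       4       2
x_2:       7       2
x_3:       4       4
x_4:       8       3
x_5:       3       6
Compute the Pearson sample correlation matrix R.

Step 1 — column means:
  mean(A) = (4 + 7 + 4 + 8 + 3) / 5 = 26/5 = 5.2
  mean(B) = (2 + 2 + 4 + 3 + 6) / 5 = 17/5 = 3.4

Step 2 — sample variances and covariances s[i,j] = (1/(n-1)) · Σ_k (x_{k,i} - mean_i) · (x_{k,j} - mean_j), with n-1 = 4:
  s[A,A] = ((-1.2)·(-1.2) + (1.8)·(1.8) + (-1.2)·(-1.2) + (2.8)·(2.8) + (-2.2)·(-2.2)) / 4 = 18.8/4 = 4.7
  s[A,B] = ((-1.2)·(-1.4) + (1.8)·(-1.4) + (-1.2)·(0.6) + (2.8)·(-0.4) + (-2.2)·(2.6)) / 4 = -8.4/4 = -2.1
  s[B,B] = ((-1.4)·(-1.4) + (-1.4)·(-1.4) + (0.6)·(0.6) + (-0.4)·(-0.4) + (2.6)·(2.6)) / 4 = 11.2/4 = 2.8
  Sample standard deviations s_i = √(s[i,i]):
  s(A) = √(4.7) = 2.1679
  s(B) = √(2.8) = 1.6733

Step 3 — r_{ij} = s_{ij} / (s_i · s_j):
  r[A,A] = 1 (diagonal).
  r[A,B] = -2.1 / (2.1679 · 1.6733) = -2.1 / 3.6277 = -0.5789
  r[B,B] = 1 (diagonal).

R is symmetric with unit diagonal. Assembling:

R = [[1, -0.5789],
 [-0.5789, 1]]


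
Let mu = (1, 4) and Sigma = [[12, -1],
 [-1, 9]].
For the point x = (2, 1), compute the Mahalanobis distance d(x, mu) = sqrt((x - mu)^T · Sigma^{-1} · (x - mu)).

Step 1 — centre the observation: (x - mu) = (1, -3).

Step 2 — invert Sigma. det(Sigma) = 12·9 - (-1)² = 107.
  Sigma^{-1} = (1/det) · [[d, -b], [-b, a]] = [[0.0841, 0.0093],
 [0.0093, 0.1121]].

Step 3 — form the quadratic (x - mu)^T · Sigma^{-1} · (x - mu):
  Sigma^{-1} · (x - mu) = (0.0561, -0.3271).
  (x - mu)^T · [Sigma^{-1} · (x - mu)] = (1)·(0.0561) + (-3)·(-0.3271) = 1.0374.

Step 4 — take square root: d = √(1.0374) ≈ 1.0185.

d(x, mu) = √(1.0374) ≈ 1.0185


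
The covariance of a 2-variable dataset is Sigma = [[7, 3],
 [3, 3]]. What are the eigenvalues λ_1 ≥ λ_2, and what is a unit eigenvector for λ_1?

Step 1 — characteristic polynomial of 2×2 Sigma:
  det(Sigma - λI) = λ² - trace · λ + det = 0.
  trace = 7 + 3 = 10, det = 7·3 - (3)² = 12.
Step 2 — discriminant:
  Δ = trace² - 4·det = 100 - 48 = 52.
Step 3 — eigenvalues:
  λ = (trace ± √Δ)/2 = (10 ± 7.2111)/2,
  λ_1 = 8.6056,  λ_2 = 1.3944.

Step 4 — unit eigenvector for λ_1: solve (Sigma - λ_1 I)v = 0. First row:
  (7 - 8.6056)·v_x + (3)·v_y = 0, i.e. (-1.6056)·v_x + (3)·v_y = 0,
  so v ∝ (b, λ_1 - a) = (3, 1.6056) = u.
  ||u|| = √((3)² + (1.6056)²) = √(11.5778) ≈ 3.4026,
  v_1 = u/||u|| ≈ (0.8817, 0.4719) (||v_1|| = 1).

λ_1 = 8.6056,  λ_2 = 1.3944;  v_1 ≈ (0.8817, 0.4719)
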